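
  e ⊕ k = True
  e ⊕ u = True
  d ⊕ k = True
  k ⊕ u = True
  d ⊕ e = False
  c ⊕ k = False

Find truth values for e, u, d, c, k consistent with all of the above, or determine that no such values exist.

Unsatisfiable — no assignment works.

Adding constraints 1, 2, 4 mod 2: every variable appears an even number of times on the left, so the left side is 0.
But the right sides sum to 1 (mod 2). 0 ≠ 1 — the system is inconsistent.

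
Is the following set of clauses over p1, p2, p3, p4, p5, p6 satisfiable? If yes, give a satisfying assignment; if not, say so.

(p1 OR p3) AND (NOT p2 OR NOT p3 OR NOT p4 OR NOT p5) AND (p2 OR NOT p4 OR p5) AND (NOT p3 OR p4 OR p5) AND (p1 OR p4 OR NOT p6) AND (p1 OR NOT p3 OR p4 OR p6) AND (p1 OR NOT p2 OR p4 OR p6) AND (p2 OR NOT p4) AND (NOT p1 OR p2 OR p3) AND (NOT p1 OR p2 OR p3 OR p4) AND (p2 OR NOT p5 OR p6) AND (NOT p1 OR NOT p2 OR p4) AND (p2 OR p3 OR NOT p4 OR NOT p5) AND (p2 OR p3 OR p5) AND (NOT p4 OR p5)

Set p1 = True.
Set p2 = False.
  then (p2 OR NOT p4) forces p4 = False.
  then (NOT p1 OR p2 OR p3) forces p3 = True.
  then (NOT p3 OR p4 OR p5) forces p5 = True.
  then (p2 OR NOT p5 OR p6) forces p6 = True.
All clauses satisfied.

p1 = True; p2 = False; p3 = True; p4 = False; p5 = True; p6 = True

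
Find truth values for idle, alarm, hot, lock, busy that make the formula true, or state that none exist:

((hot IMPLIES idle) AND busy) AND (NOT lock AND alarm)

idle=T, alarm=T, hot=T, lock=F, busy=T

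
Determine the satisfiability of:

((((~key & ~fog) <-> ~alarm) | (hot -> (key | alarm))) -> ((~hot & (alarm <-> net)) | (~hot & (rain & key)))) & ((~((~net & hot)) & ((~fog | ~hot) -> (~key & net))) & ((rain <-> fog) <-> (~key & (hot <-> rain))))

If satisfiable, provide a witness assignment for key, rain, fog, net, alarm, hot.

key = False, rain = True, fog = True, net = True, alarm = False, hot = True

  (((~key & ~fog) <-> ~alarm) | (hot -> (key | alarm))) -> ((~hot & (alarm <-> net)) | (~hot & (rain & key))) = True
    ((~key & ~fog) <-> ~alarm) | (hot -> (key | alarm)) = False
      (~key & ~fog) <-> ~alarm = False
        ~key & ~fog = False
          ~key = True
          ~fog = False
        ~alarm = True
      hot -> (key | alarm) = False
        key | alarm = False
    (~hot & (alarm <-> net)) | (~hot & (rain & key)) = False
      ~hot & (alarm <-> net) = False
        ~hot = False
        alarm <-> net = False
      ~hot & (rain & key) = False
        ~hot = False
        rain & key = False
  (~((~net & hot)) & ((~fog | ~hot) -> (~key & net))) & ((rain <-> fog) <-> (~key & (hot <-> rain))) = True
    ~((~net & hot)) & ((~fog | ~hot) -> (~key & net)) = True
      ~((~net & hot)) = True
        ~net & hot = False
          ~net = False
      (~fog | ~hot) -> (~key & net) = True
        ~fog | ~hot = False
          ~fog = False
          ~hot = False
        ~key & net = True
          ~key = True
    (rain <-> fog) <-> (~key & (hot <-> rain)) = True
      rain <-> fog = True
      ~key & (hot <-> rain) = True
        ~key = True
        hot <-> rain = True
Both conjuncts True, so the formula holds.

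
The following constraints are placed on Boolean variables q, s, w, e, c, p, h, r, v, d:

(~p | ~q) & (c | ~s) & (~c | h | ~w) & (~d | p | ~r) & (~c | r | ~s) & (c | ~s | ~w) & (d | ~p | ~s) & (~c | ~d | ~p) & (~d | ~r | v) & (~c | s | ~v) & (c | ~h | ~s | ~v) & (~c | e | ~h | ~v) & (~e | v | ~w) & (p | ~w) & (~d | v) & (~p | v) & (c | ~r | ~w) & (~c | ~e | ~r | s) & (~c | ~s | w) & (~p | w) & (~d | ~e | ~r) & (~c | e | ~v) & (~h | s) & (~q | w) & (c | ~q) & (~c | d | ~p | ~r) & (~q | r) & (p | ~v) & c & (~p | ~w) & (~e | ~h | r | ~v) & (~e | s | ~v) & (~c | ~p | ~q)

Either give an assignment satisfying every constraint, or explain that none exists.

q = False, s = False, w = False, e = False, c = True, p = False, h = False, r = True, v = False, d = False

Unit clause (c) forces c = True.
Try q = True:
  (~p | ~q) forces p = False.
  (p | ~w) forces w = False.
  clause (~q | w) is falsified — backtrack.
So q = False.
Set s = False.
  then (~c | s | ~v) forces v = False.
  then (~d | v) forces d = False.
  then (~p | v) forces p = False.
  then (~h | s) forces h = False.
  then (~c | h | ~w) forces w = False.
Set e = False.
Set r = True.
All clauses satisfied.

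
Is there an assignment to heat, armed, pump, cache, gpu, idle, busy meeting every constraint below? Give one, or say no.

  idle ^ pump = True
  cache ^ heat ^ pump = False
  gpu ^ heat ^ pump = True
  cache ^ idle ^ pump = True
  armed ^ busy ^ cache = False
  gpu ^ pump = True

heat = False, armed = True, pump = False, cache = False, gpu = True, idle = True, busy = True

idle ^ pump = T ^ F = True ✓
cache ^ heat ^ pump = F ^ F ^ F = False ✓
gpu ^ heat ^ pump = T ^ F ^ F = True ✓
cache ^ idle ^ pump = F ^ T ^ F = True ✓
armed ^ busy ^ cache = T ^ T ^ F = False ✓
gpu ^ pump = T ^ F = True ✓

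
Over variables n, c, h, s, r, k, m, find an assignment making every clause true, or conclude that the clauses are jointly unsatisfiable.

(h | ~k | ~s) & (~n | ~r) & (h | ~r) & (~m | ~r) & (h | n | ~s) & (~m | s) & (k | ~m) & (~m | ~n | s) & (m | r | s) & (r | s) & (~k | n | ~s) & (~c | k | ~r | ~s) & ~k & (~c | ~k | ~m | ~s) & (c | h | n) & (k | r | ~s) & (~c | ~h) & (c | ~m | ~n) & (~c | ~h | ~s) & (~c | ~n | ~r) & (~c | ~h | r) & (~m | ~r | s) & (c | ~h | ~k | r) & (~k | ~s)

Unit clause (~k) forces k = False.
In (k | ~m) only ~m is left, so m = False.
Set n = False.
Try c = True:
  (~c | ~h) forces h = False.
  (h | ~r) forces r = False.
  (h | n | ~s) forces s = False.
  clause (m | r | s) is falsified — backtrack.
So c = False.
  then (c | h | n) forces h = True.
Set s = True.
  then (k | r | ~s) forces r = True.
All clauses satisfied.

n = False, c = False, h = True, s = True, r = True, k = False, m = False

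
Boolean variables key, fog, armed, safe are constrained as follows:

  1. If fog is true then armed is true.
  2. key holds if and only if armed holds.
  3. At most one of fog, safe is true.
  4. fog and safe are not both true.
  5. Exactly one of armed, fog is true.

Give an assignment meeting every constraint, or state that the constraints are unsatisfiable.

key=T, fog=F, armed=T, safe=F

  (1) fog=F ⇒ armed: vacuous ✓
  (2) key=T, armed=T — same ✓
  (3) {fog, safe}: 0 true — at most one ✓
  (4) fog=F, safe=F — not both ✓
  (5) {armed, fog}: 1 true — exactly one ✓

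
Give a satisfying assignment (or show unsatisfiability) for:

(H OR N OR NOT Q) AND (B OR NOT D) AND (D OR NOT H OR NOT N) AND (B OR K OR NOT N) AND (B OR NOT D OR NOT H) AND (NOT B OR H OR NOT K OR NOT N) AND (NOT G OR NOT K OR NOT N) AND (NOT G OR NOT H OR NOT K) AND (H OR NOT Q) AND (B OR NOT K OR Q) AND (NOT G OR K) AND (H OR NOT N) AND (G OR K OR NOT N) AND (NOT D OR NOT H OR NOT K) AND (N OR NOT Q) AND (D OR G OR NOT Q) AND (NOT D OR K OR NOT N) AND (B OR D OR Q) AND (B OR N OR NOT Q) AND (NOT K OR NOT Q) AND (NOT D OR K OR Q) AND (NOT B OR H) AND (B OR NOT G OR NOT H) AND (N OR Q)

Case N = True:
  (H OR NOT N) forces H = True.
  (D OR NOT H OR NOT N) forces D = True.
  (B OR NOT D) forces B = True.
  (NOT D OR NOT H OR NOT K) forces K = False.
  Clause (NOT D OR K OR NOT N) is falsified — contradiction.
Case N = False:
  (N OR NOT Q) forces Q = False.
  Clause (N OR Q) is falsified — contradiction.
Both cases fail, so the formula is unsatisfiable.

Unsatisfiable — no assignment works.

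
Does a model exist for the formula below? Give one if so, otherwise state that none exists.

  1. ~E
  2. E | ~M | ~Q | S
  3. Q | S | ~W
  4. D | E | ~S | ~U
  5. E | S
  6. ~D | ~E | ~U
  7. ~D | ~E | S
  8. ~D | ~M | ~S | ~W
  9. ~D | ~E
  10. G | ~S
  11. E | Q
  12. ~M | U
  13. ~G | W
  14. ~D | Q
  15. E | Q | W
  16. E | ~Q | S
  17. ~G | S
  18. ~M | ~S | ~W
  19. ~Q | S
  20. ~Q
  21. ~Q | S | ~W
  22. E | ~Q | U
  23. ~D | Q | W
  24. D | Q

Case Q = True:
  Clause (~Q) is falsified — contradiction.
Case Q = False:
  (~E) forces E = False.
  Clause (E | Q) is falsified — contradiction.
Both cases fail, so the formula is unsatisfiable.

Unsatisfiable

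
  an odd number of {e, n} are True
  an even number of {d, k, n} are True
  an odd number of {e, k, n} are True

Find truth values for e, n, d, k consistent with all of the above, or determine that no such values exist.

e=T, n=F, d=F, k=F

{e, n}: 1 true → odd ✓
{d, k, n}: 0 true → even ✓
{e, k, n}: 1 true → odd ✓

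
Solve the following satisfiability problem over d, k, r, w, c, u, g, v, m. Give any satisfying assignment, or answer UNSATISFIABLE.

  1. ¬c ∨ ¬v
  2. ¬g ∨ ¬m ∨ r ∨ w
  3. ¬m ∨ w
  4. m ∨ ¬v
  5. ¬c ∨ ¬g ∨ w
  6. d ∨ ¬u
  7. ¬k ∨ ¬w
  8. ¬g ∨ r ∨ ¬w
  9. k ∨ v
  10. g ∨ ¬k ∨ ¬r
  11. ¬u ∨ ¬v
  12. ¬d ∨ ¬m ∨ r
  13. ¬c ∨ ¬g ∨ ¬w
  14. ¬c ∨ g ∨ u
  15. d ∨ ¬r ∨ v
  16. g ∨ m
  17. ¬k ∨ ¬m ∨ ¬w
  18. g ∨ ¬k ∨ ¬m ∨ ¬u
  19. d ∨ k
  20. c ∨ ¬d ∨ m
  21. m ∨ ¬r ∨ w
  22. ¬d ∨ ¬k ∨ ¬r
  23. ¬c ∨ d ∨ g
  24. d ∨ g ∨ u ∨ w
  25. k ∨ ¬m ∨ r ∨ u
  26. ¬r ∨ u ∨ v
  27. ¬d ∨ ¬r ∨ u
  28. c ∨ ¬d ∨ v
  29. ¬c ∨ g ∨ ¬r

Set d = False.
  then (d ∨ ¬u) forces u = False.
  then (d ∨ k) forces k = True.
  then (¬k ∨ ¬w) forces w = False.
  then (d ∨ g ∨ u ∨ w) forces g = True.
  then (¬m ∨ w) forces m = False.
  then (m ∨ ¬v) forces v = False.
  then (¬c ∨ ¬g ∨ w) forces c = False.
  then (d ∨ ¬r ∨ v) forces r = False.
All clauses satisfied.

d=F, k=T, r=F, w=F, c=F, u=F, g=T, v=F, m=F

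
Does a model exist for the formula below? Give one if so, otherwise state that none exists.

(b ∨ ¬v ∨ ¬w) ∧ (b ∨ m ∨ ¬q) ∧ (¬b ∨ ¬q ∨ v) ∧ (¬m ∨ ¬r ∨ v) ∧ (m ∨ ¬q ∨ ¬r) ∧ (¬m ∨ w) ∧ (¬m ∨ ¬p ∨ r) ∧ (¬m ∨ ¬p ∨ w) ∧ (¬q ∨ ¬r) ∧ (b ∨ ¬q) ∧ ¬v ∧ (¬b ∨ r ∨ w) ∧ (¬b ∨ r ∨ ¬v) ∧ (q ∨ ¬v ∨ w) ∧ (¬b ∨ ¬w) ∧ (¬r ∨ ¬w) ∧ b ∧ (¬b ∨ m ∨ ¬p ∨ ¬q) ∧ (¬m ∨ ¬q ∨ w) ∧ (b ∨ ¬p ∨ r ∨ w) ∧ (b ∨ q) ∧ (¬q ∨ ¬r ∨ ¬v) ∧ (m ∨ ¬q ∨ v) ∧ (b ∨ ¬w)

b = True; q = False; p = False; w = False; v = False; m = False; r = True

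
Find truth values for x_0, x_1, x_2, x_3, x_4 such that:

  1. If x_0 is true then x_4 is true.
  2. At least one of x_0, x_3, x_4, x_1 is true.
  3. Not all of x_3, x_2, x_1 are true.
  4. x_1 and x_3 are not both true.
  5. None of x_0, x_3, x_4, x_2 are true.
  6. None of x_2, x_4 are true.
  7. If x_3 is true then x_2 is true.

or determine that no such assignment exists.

x_0 = False, x_1 = True, x_2 = False, x_3 = False, x_4 = False

  (1) x_0=F ⇒ x_4: vacuous ✓
  (2) {x_0, x_3, x_4, x_1}: 1 true — at least one ✓
  (3) {x_3, x_2, x_1}: 1/3 true — not all ✓
  (4) x_1=T, x_3=F — not both ✓
  (5) {x_0, x_3, x_4, x_2}: 0 true — none ✓
  (6) {x_2, x_4}: 0 true — none ✓
  (7) x_3=F ⇒ x_2: vacuous ✓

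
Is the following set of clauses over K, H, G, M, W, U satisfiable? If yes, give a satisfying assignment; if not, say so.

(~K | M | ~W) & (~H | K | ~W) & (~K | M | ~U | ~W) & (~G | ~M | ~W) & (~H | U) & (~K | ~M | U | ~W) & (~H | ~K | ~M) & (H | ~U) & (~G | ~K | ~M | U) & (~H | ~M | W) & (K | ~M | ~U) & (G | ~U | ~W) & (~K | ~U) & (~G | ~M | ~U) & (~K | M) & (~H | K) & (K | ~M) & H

No satisfying assignment exists.

Case H = True:
  (~H | U) forces U = True.
  (~K | ~U) forces K = False.
  Clause (~H | K) is falsified — contradiction.
Case H = False:
  Clause (H) is falsified — contradiction.
Both cases fail, so the formula is unsatisfiable.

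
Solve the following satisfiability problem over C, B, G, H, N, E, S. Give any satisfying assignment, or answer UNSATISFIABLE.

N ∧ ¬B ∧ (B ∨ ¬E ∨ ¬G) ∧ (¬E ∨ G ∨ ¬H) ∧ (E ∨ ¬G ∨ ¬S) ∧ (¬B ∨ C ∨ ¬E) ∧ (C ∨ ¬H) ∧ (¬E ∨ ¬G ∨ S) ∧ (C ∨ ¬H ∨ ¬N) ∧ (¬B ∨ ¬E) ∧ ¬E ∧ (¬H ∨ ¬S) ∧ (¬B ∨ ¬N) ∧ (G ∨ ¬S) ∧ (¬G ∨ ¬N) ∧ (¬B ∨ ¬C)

C: False; B: False; G: False; H: False; N: True; E: False; S: False

Unit clause (N) forces N = True.
Unit clause (¬B) forces B = False.
Unit clause (¬E) forces E = False.
In (¬G ∨ ¬N) only ¬G is left, so G = False.
In (G ∨ ¬S) only ¬S is left, so S = False.
Set C = False.
  then (C ∨ ¬H) forces H = False.
All clauses satisfied.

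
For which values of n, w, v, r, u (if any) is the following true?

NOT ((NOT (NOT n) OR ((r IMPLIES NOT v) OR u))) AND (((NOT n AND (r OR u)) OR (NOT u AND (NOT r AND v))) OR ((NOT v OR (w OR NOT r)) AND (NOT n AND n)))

n=F, w=F, v=T, r=T, u=F

  NOT ((NOT (NOT n) OR ((r IMPLIES NOT v) OR u))) = True
    NOT (NOT n) OR ((r IMPLIES NOT v) OR u) = False
      NOT (NOT n) = False
        NOT n = True
      (r IMPLIES NOT v) OR u = False
        r IMPLIES NOT v = False
          NOT v = False
  ((NOT n AND (r OR u)) OR (NOT u AND (NOT r AND v))) OR ((NOT v OR (w OR NOT r)) AND (NOT n AND n)) = True
    (NOT n AND (r OR u)) OR (NOT u AND (NOT r AND v)) = True
      NOT n AND (r OR u) = True
        NOT n = True
        r OR u = True
      NOT u AND (NOT r AND v) = False
        NOT u = True
        NOT r AND v = False
          NOT r = False
    (NOT v OR (w OR NOT r)) AND (NOT n AND n) = False
      NOT v OR (w OR NOT r) = False
        NOT v = False
        w OR NOT r = False
          NOT r = False
      NOT n AND n = False
        NOT n = True
Both conjuncts True, so the formula holds.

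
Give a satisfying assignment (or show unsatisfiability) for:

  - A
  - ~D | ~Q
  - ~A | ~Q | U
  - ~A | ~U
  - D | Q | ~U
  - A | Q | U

D = True, Q = False, A = True, U = False

Unit clause (A) forces A = True.
In (~A | ~U) only ~U is left, so U = False.
In (~A | ~Q | U) only ~Q is left, so Q = False.
Set D = True.
All clauses satisfied.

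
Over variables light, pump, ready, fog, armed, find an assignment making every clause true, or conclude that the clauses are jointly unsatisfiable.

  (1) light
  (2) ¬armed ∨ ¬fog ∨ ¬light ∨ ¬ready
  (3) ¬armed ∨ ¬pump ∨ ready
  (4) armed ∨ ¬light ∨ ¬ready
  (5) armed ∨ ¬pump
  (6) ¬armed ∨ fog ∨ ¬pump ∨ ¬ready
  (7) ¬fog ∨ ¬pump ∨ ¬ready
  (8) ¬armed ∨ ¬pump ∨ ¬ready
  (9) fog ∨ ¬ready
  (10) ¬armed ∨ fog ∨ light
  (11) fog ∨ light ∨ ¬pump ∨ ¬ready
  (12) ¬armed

Unit clause (light) forces light = True.
Unit clause (¬armed) forces armed = False.
In (armed ∨ ¬light ∨ ¬ready) only ¬ready is left, so ready = False.
In (armed ∨ ¬pump) only ¬pump is left, so pump = False.
Set fog = False.
All clauses satisfied.

light: True, pump: False, ready: False, fog: False, armed: False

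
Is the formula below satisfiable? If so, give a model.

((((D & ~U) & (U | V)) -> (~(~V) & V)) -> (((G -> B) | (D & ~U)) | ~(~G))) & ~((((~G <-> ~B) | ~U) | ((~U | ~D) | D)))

The conjunct ~((((~G <-> ~B) | ~U) | ((~U | ~D) | D))) is unsatisfiable on its own:
  D = True: this becomes ~((((~G <-> ~B) | ~U) | True)) = False.
  D = False: this becomes ~((((~G <-> ~B) | ~U) | True)) = False.
So the whole conjunction is unsatisfiable.

Unsatisfiable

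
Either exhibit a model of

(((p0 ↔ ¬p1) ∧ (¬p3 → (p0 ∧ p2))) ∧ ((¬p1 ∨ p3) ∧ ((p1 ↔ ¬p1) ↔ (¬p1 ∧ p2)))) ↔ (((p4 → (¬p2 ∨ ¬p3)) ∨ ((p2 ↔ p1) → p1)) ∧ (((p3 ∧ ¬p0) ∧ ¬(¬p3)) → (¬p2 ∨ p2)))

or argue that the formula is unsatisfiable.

p0=T, p1=F, p2=F, p3=T, p4=F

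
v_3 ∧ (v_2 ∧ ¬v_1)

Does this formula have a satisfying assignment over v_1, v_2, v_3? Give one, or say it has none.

v_1 = False, v_2 = True, v_3 = True

  v_2 ∧ ¬v_1 = True
    ¬v_1 = True
Both conjuncts True, so the formula holds.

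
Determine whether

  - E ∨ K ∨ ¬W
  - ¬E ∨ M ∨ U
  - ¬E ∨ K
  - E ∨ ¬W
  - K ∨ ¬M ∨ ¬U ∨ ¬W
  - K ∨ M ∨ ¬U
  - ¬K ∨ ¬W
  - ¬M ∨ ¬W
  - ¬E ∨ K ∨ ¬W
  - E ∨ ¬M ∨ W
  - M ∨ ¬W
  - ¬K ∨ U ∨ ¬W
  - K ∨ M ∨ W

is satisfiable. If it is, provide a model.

U=T; M=F; W=F; K=T; E=F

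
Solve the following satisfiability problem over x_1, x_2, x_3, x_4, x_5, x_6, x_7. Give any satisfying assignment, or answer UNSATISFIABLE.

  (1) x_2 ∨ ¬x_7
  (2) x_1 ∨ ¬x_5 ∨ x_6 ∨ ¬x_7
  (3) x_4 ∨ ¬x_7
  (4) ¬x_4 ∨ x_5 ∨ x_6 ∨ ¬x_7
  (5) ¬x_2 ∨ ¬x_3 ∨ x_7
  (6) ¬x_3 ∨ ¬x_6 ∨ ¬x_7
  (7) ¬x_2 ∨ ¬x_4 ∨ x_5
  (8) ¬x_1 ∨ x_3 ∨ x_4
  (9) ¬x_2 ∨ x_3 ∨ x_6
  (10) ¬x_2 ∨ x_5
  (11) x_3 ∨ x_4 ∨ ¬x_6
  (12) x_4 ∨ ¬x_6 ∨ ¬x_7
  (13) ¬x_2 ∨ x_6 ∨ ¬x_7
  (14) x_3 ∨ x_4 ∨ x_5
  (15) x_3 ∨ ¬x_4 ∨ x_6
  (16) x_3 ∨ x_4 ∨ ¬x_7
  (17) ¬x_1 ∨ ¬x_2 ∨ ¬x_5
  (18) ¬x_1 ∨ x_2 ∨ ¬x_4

Set x_1 = True.
Try x_2 = True:
  (¬x_2 ∨ x_5) forces x_5 = True.
  clause (¬x_1 ∨ ¬x_2 ∨ ¬x_5) is falsified — backtrack.
So x_2 = False.
  then (x_2 ∨ ¬x_7) forces x_7 = False.
  then (¬x_1 ∨ x_2 ∨ ¬x_4) forces x_4 = False.
  then (¬x_1 ∨ x_3 ∨ x_4) forces x_3 = True.
Set x_5 = True.
Set x_6 = False.
All clauses satisfied.

x_1 = True, x_2 = False, x_3 = True, x_4 = False, x_5 = True, x_6 = False, x_7 = False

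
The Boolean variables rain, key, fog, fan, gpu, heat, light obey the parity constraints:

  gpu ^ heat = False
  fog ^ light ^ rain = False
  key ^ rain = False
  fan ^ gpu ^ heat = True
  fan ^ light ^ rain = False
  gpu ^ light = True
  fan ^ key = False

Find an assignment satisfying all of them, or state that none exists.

rain: True, key: True, fog: True, fan: True, gpu: True, heat: True, light: False

gpu ^ heat = T ^ T = False ✓
fog ^ light ^ rain = T ^ F ^ T = False ✓
key ^ rain = T ^ T = False ✓
fan ^ gpu ^ heat = T ^ T ^ T = True ✓
fan ^ light ^ rain = T ^ F ^ T = False ✓
gpu ^ light = T ^ F = True ✓
fan ^ key = T ^ T = False ✓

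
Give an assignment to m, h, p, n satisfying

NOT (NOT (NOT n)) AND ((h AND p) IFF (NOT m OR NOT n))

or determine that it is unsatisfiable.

m=F, h=T, p=T, n=F

  NOT (NOT (NOT n)) = True
    NOT (NOT n) = False
      NOT n = True
  (h AND p) IFF (NOT m OR NOT n) = True
    h AND p = True
    NOT m OR NOT n = True
      NOT m = True
      NOT n = True
Both conjuncts True, so the formula holds.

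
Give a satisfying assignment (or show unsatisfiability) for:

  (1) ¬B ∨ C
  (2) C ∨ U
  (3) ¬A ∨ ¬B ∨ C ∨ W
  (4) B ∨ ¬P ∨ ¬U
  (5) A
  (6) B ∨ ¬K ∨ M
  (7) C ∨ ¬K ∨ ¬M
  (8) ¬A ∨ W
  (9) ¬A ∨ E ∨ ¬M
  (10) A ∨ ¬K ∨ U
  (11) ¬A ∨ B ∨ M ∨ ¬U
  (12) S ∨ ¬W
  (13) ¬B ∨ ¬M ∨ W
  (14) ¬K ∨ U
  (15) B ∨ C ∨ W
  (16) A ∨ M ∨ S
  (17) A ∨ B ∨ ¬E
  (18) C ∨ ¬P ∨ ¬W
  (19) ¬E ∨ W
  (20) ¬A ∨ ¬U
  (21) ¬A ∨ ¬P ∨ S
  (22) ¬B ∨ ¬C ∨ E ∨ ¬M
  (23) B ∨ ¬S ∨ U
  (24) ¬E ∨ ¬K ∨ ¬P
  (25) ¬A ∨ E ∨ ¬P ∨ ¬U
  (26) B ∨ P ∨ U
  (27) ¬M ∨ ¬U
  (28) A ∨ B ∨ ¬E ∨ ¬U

P = True, M = False, S = True, W = True, B = True, A = True, K = False, E = True, C = True, U = False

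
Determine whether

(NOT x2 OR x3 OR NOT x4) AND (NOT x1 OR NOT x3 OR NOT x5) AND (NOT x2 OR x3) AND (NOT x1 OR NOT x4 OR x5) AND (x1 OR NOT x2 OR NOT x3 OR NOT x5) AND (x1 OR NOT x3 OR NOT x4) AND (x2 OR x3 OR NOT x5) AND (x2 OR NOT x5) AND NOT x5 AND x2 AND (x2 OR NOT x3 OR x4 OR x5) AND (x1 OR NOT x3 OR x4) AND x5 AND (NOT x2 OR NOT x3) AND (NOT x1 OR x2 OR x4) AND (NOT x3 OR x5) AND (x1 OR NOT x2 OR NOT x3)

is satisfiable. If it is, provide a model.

Unsatisfiable — no assignment works.

Case x5 = True:
  Clause (NOT x5) is falsified — contradiction.
Case x5 = False:
  Clause (x5) is falsified — contradiction.
Both cases fail, so the formula is unsatisfiable.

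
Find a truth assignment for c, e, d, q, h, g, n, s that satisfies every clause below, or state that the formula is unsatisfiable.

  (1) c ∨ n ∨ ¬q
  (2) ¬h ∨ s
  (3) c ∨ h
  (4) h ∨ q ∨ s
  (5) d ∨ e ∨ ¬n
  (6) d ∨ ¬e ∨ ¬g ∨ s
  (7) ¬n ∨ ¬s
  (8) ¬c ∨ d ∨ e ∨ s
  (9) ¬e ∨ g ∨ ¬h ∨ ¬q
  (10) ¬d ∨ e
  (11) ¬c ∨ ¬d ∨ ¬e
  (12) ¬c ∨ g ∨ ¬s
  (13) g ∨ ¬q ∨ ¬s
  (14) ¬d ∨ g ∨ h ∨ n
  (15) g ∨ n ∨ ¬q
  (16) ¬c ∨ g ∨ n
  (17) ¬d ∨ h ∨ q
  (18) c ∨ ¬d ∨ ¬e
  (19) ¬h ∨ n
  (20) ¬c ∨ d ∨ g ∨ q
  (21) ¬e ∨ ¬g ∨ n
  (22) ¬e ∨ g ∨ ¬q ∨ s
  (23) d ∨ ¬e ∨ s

Set c = True.
Try e = True:
  (¬c ∨ ¬d ∨ ¬e) forces d = False.
  (d ∨ ¬e ∨ s) forces s = True.
  (¬n ∨ ¬s) forces n = False.
  (¬c ∨ g ∨ ¬s) forces g = True.
  clause (¬e ∨ ¬g ∨ n) is falsified — backtrack.
So e = False.
  then (¬d ∨ e) forces d = False.
  then (d ∨ e ∨ ¬n) forces n = False.
  then (¬c ∨ d ∨ e ∨ s) forces s = True.
  then (¬c ∨ g ∨ ¬s) forces g = True.
  then (¬h ∨ n) forces h = False.
Set q = False.
All clauses satisfied.

c=T; e=F; d=F; q=F; h=F; g=T; n=F; s=T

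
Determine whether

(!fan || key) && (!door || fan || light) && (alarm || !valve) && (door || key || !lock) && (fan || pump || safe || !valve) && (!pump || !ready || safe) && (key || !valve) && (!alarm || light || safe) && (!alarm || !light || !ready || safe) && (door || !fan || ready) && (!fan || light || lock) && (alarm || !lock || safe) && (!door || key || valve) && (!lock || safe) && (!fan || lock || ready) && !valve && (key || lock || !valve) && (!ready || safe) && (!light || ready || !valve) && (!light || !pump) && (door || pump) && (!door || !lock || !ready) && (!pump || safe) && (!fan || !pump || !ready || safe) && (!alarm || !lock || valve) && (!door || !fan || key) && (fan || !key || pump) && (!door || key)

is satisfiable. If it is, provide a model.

Unit clause (!valve) forces valve = False.
Set alarm = False.
Set safe = True.
Set ready = False.
Set pump = False.
  then (door || pump) forces door = True.
  then (!door || key) forces key = True.
  then (fan || !key || pump) forces fan = True.
  then (!fan || lock || ready) forces lock = True.
Set light = False.
All clauses satisfied.

alarm = False, safe = True, ready = False, pump = False, door = True, valve = False, light = False, key = True, fan = True, lock = True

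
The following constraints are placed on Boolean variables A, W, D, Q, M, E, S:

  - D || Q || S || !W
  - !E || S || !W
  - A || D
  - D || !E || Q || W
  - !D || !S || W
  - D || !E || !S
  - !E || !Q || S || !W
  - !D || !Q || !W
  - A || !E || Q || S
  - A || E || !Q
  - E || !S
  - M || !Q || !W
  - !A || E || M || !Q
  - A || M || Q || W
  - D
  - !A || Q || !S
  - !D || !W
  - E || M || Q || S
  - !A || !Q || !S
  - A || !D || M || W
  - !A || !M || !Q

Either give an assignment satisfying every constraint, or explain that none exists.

A: True, W: False, D: True, Q: False, M: True, E: True, S: False

Unit clause (D) forces D = True.
In (!D || !W) only !W is left, so W = False.
In (!D || !S || W) only !S is left, so S = False.
Set A = True.
Set Q = False.
Set M = True.
Set E = True.
All clauses satisfied.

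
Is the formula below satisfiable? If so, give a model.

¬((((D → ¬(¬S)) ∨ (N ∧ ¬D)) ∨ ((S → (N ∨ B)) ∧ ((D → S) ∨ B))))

S: False; B: False; N: False; D: True

  ¬((((D → ¬(¬S)) ∨ (N ∧ ¬D)) ∨ ((S → (N ∨ B)) ∧ ((D → S) ∨ B)))) = True
    ((D → ¬(¬S)) ∨ (N ∧ ¬D)) ∨ ((S → (N ∨ B)) ∧ ((D → S) ∨ B)) = False
      (D → ¬(¬S)) ∨ (N ∧ ¬D) = False
        D → ¬(¬S) = False
          ¬(¬S) = False
            ¬S = True
        N ∧ ¬D = False
          ¬D = False
      (S → (N ∨ B)) ∧ ((D → S) ∨ B) = False
        S → (N ∨ B) = True
          N ∨ B = False
        (D → S) ∨ B = False
          D → S = False
The formula evaluates to True.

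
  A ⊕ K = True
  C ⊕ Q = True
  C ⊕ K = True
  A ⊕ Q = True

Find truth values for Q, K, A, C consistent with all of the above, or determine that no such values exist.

Q = False, K = False, A = True, C = True

A ⊕ K = T ⊕ F = True ✓
C ⊕ Q = T ⊕ F = True ✓
C ⊕ K = T ⊕ F = True ✓
A ⊕ Q = T ⊕ F = True ✓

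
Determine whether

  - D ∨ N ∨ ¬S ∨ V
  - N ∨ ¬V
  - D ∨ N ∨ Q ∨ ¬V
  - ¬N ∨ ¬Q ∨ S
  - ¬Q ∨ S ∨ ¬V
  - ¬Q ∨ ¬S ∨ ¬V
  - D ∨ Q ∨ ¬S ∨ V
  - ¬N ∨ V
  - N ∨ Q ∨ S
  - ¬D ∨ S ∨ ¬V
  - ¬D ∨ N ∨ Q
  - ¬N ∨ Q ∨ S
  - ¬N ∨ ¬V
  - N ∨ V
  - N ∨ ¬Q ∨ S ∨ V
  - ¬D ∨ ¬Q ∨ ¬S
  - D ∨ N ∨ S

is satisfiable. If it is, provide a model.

Case N = True:
  (¬N ∨ V) forces V = True.
  Clause (¬N ∨ ¬V) is falsified — contradiction.
Case N = False:
  (N ∨ ¬V) forces V = False.
  Clause (N ∨ V) is falsified — contradiction.
Both cases fail, so the formula is unsatisfiable.

Unsatisfiable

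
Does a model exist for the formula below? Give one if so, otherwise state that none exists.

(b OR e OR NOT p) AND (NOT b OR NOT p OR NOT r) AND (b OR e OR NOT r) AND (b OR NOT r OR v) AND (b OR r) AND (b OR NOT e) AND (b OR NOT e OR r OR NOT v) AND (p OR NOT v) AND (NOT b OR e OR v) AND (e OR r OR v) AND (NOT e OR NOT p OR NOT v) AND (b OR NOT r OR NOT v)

Set p = False.
  then (p OR NOT v) forces v = False.
Set r = False.
  then (b OR r) forces b = True.
  then (NOT b OR e OR v) forces e = True.
All clauses satisfied.

p = False; r = False; b = True; v = False; e = True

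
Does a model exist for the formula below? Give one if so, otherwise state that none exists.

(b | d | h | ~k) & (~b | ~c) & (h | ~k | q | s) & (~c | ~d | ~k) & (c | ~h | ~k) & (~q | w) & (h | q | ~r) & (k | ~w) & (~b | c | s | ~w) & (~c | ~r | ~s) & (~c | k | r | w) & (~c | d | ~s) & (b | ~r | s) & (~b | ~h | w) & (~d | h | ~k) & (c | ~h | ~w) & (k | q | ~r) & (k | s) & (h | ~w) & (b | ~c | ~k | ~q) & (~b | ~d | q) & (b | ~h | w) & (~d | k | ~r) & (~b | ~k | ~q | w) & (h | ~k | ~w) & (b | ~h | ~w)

Set k = False.
  then (k | ~w) forces w = False.
  then (k | s) forces s = True.
  then (~q | w) forces q = False.
  then (k | q | ~r) forces r = False.
  then (~c | k | r | w) forces c = False.
Set h = False.
Set d = False.
Set b = True.
All clauses satisfied.

k = False, q = False, c = False, w = False, h = False, d = False, b = True, s = True, r = False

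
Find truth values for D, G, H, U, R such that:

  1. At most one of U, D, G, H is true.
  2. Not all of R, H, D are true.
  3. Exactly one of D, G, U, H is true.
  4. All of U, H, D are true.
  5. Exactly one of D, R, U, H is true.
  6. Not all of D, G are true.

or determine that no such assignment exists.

No satisfying assignment exists.

Case D = True:
  (1) with D=T forces U = False.
  Constraint (4) is violated (U=F) — contradiction.
Case D = False:
  Constraint (4) is violated (D=F) — contradiction.
Both cases fail — unsatisfiable.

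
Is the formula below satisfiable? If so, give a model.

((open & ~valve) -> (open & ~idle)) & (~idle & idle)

The formula is unsatisfiable.

Case idle = True: the conjunct ~idle is False.
Case idle = False: the conjunct idle is False.
Both cases fail — unsatisfiable.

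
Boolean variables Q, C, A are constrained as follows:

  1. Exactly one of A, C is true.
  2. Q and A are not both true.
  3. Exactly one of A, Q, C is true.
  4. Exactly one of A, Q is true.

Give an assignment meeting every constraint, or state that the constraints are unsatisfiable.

Q: False, C: False, A: True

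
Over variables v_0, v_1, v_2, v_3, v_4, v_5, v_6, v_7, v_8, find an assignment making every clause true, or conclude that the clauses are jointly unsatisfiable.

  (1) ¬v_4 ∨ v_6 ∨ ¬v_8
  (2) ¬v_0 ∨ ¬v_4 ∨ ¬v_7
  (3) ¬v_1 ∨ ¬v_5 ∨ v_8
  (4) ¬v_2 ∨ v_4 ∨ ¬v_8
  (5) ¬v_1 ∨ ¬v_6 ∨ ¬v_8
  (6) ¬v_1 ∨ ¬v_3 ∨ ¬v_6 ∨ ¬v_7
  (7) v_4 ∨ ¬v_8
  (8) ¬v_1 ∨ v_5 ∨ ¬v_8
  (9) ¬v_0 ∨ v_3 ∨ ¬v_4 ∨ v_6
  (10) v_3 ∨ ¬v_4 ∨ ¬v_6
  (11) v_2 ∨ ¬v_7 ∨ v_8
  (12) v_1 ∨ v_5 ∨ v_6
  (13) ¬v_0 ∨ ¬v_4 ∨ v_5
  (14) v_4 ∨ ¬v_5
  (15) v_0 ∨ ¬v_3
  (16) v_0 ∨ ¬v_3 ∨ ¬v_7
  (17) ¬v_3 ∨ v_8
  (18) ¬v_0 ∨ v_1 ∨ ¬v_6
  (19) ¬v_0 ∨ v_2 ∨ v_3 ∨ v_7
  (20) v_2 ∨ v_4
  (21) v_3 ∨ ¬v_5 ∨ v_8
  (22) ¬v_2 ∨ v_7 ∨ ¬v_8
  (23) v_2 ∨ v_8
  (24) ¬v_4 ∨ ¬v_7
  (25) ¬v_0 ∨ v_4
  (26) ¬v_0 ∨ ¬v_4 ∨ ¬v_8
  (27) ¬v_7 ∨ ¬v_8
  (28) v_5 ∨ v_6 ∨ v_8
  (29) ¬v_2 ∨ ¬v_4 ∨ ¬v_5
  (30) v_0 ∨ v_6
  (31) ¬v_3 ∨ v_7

v_0: False; v_1: True; v_2: True; v_3: False; v_4: False; v_5: False; v_6: True; v_7: True; v_8: False

Set v_0 = False.
  then (v_0 ∨ ¬v_3) forces v_3 = False.
  then (v_0 ∨ v_6) forces v_6 = True.
  then (v_3 ∨ ¬v_4 ∨ ¬v_6) forces v_4 = False.
  then (v_4 ∨ ¬v_5) forces v_5 = False.
  then (v_2 ∨ v_4) forces v_2 = True.
  then (¬v_2 ∨ v_4 ∨ ¬v_8) forces v_8 = False.
Set v_1 = True.
Set v_7 = True.
All clauses satisfied.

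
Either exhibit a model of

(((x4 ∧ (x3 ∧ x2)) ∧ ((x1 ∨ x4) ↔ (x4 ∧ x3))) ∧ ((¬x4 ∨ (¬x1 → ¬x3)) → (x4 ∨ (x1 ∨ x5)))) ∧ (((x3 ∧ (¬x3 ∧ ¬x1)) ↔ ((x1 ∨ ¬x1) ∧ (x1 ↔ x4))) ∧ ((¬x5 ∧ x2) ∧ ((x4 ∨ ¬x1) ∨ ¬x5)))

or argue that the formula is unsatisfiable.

x1: False, x2: True, x3: True, x4: True, x5: False

  ((x4 ∧ (x3 ∧ x2)) ∧ ((x1 ∨ x4) ↔ (x4 ∧ x3))) ∧ ((¬x4 ∨ (¬x1 → ¬x3)) → (x4 ∨ (x1 ∨ x5))) = True
    (x4 ∧ (x3 ∧ x2)) ∧ ((x1 ∨ x4) ↔ (x4 ∧ x3)) = True
      x4 ∧ (x3 ∧ x2) = True
        x3 ∧ x2 = True
      (x1 ∨ x4) ↔ (x4 ∧ x3) = True
        x1 ∨ x4 = True
        x4 ∧ x3 = True
    (¬x4 ∨ (¬x1 → ¬x3)) → (x4 ∨ (x1 ∨ x5)) = True
      ¬x4 ∨ (¬x1 → ¬x3) = False
        ¬x4 = False
        ¬x1 → ¬x3 = False
          ¬x1 = True
          ¬x3 = False
      x4 ∨ (x1 ∨ x5) = True
        x1 ∨ x5 = False
  ((x3 ∧ (¬x3 ∧ ¬x1)) ↔ ((x1 ∨ ¬x1) ∧ (x1 ↔ x4))) ∧ ((¬x5 ∧ x2) ∧ ((x4 ∨ ¬x1) ∨ ¬x5)) = True
    (x3 ∧ (¬x3 ∧ ¬x1)) ↔ ((x1 ∨ ¬x1) ∧ (x1 ↔ x4)) = True
      x3 ∧ (¬x3 ∧ ¬x1) = False
        ¬x3 ∧ ¬x1 = False
          ¬x3 = False
          ¬x1 = True
      (x1 ∨ ¬x1) ∧ (x1 ↔ x4) = False
        x1 ∨ ¬x1 = True
          ¬x1 = True
        x1 ↔ x4 = False
    (¬x5 ∧ x2) ∧ ((x4 ∨ ¬x1) ∨ ¬x5) = True
      ¬x5 ∧ x2 = True
        ¬x5 = True
      (x4 ∨ ¬x1) ∨ ¬x5 = True
        x4 ∨ ¬x1 = True
          ¬x1 = True
        ¬x5 = True
Both conjuncts True, so the formula holds.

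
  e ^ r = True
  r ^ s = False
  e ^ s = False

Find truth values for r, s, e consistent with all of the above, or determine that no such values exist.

Adding constraints 1, 2, 3 mod 2: every variable appears an even number of times on the left, so the left side is 0.
But the right sides sum to 1 (mod 2). 0 ≠ 1 — the system is inconsistent.

UNSATISFIABLE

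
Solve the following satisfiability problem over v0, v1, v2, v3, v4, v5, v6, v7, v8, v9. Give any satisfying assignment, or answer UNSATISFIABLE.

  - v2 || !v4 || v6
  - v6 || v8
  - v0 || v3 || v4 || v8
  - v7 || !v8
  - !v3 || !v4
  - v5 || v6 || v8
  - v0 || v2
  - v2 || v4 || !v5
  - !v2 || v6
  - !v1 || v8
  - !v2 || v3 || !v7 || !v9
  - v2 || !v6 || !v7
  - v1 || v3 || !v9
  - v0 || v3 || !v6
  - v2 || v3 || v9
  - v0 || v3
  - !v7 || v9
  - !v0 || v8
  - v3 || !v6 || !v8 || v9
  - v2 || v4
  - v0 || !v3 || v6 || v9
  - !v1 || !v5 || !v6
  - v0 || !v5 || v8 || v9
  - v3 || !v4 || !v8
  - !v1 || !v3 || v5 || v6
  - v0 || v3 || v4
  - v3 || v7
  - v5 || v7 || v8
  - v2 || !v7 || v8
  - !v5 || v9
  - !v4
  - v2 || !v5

v0 = False, v1 = False, v2 = True, v3 = True, v4 = False, v5 = False, v6 = True, v7 = True, v8 = True, v9 = True

Unit clause (!v4) forces v4 = False.
In (v2 || v4) only v2 is left, so v2 = True.
In (!v2 || v6) only v6 is left, so v6 = True.
Set v0 = False.
  then (v0 || v3 || !v6) forces v3 = True.
Set v1 = False.
Set v5 = False.
Try v7 = False:
  (v7 || !v8) forces v8 = False.
  clause (v5 || v7 || v8) is falsified — backtrack.
So v7 = True.
  then (!v7 || v9) forces v9 = True.
Set v8 = True.
All clauses satisfied.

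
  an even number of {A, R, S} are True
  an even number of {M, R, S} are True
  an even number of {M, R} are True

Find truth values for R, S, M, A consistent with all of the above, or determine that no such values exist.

R: True, S: False, M: True, A: True

{A, R, S}: 2 true → even ✓
{M, R, S}: 2 true → even ✓
{M, R}: 2 true → even ✓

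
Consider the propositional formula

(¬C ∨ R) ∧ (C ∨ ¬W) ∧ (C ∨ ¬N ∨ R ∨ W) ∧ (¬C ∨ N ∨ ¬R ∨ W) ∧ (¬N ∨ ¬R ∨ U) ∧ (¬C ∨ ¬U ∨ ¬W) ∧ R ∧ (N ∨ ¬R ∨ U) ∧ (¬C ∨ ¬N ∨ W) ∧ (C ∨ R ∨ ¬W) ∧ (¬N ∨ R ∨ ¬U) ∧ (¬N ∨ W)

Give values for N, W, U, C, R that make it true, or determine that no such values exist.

Unit clause (R) forces R = True.
Try N = True:
  (¬N ∨ ¬R ∨ U) forces U = True.
  (¬N ∨ W) forces W = True.
  (C ∨ ¬W) forces C = True.
  clause (¬C ∨ ¬U ∨ ¬W) is falsified — backtrack.
So N = False.
  then (N ∨ ¬R ∨ U) forces U = True.
Set W = False.
  then (¬C ∨ N ∨ ¬R ∨ W) forces C = False.
All clauses satisfied.

N=F, W=F, U=T, C=F, R=T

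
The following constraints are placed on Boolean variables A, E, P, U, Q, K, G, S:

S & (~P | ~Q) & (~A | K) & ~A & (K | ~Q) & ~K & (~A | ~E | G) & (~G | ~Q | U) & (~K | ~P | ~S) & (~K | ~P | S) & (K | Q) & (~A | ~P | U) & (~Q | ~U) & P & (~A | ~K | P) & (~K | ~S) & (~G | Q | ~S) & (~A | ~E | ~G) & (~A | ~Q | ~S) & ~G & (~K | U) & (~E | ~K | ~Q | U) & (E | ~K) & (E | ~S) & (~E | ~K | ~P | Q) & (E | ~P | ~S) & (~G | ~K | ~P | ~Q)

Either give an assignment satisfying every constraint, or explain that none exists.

UNSATISFIABLE

Case A = True:
  Clause (~A) is falsified — contradiction.
Case A = False:
  (S) forces S = True.
  (~K) forces K = False.
  (K | ~Q) forces Q = False.
  Clause (K | Q) is falsified — contradiction.
Both cases fail, so the formula is unsatisfiable.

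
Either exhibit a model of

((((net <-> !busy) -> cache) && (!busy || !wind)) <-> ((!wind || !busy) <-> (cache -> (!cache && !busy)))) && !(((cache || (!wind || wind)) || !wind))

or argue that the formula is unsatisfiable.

Unsatisfiable — no assignment works.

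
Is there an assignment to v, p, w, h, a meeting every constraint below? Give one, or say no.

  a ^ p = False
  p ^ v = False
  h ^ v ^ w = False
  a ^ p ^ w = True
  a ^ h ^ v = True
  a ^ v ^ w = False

Adding constraints 2, 4, 6 mod 2: every variable appears an even number of times on the left, so the left side is 0.
But the right sides sum to 1 (mod 2). 0 ≠ 1 — the system is inconsistent.

No satisfying assignment exists.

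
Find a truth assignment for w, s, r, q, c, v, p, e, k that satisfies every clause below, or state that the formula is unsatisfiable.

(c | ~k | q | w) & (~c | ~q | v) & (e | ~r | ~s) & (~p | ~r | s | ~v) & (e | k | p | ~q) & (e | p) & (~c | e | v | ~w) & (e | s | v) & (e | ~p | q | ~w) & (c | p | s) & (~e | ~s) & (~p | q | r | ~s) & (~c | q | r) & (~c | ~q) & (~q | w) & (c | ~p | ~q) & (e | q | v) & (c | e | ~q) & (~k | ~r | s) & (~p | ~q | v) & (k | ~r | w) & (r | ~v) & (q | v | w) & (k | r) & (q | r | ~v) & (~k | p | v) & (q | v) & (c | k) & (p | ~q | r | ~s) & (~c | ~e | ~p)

w = True, s = False, r = True, q = False, c = True, v = True, p = False, e = True, k = False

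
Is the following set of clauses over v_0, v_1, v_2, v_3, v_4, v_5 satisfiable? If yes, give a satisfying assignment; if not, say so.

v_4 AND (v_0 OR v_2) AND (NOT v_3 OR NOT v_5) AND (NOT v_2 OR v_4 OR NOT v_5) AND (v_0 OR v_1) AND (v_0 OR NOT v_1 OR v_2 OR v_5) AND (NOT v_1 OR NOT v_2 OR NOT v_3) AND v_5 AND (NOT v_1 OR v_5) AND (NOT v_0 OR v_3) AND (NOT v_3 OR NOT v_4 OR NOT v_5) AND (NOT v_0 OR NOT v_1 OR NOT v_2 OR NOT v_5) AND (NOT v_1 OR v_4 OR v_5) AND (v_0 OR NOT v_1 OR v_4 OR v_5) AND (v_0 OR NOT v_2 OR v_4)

Unit clause (v_4) forces v_4 = True.
Unit clause (v_5) forces v_5 = True.
In (NOT v_3 OR NOT v_4 OR NOT v_5) only NOT v_3 is left, so v_3 = False.
In (NOT v_0 OR v_3) only NOT v_0 is left, so v_0 = False.
In (v_0 OR v_2) only v_2 is left, so v_2 = True.
In (v_0 OR v_1) only v_1 is left, so v_1 = True.
All clauses satisfied.

v_0=F, v_1=T, v_2=T, v_3=F, v_4=T, v_5=T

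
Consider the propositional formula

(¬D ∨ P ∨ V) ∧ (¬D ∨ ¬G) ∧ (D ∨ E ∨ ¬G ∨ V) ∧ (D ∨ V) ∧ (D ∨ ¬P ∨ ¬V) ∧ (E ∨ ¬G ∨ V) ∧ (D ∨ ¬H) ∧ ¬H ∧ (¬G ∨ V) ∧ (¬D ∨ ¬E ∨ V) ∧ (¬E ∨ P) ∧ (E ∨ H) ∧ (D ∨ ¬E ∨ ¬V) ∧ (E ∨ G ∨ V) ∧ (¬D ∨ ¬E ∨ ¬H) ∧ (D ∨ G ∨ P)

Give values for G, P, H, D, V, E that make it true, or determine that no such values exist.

G = False, P = True, H = False, D = True, V = True, E = True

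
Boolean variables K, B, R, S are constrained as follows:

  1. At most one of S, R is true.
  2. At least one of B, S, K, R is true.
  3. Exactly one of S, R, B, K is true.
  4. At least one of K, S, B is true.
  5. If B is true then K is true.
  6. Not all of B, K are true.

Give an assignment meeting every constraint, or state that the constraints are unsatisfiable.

K: True, B: False, R: False, S: False

  (1) {S, R}: 0 true — at most one ✓
  (2) {B, S, K, R}: 1 true — at least one ✓
  (3) {S, R, B, K}: 1 true — exactly one ✓
  (4) {K, S, B}: 1 true — at least one ✓
  (5) B=F ⇒ K: vacuous ✓
  (6) {B, K}: 1/2 true — not all ✓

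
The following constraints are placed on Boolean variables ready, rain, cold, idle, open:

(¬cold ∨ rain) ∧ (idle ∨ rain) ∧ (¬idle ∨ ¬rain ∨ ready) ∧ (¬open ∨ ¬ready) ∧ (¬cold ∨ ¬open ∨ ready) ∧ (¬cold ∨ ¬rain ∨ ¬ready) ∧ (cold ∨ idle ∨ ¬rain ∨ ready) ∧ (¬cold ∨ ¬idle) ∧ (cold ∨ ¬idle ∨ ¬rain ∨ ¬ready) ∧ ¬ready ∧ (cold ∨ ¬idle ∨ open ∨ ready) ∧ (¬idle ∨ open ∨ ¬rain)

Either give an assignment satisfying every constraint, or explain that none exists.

ready=F, rain=T, cold=T, idle=F, open=F

Unit clause (¬ready) forces ready = False.
Set rain = True.
  then (¬idle ∨ ¬rain ∨ ready) forces idle = False.
  then (cold ∨ idle ∨ ¬rain ∨ ready) forces cold = True.
  then (¬cold ∨ ¬open ∨ ready) forces open = False.
All clauses satisfied.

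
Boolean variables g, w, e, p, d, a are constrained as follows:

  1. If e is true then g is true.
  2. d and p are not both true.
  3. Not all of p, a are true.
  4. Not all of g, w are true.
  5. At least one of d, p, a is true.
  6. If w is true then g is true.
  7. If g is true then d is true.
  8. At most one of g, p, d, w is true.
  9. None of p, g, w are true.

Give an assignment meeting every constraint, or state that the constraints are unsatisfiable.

g = False; w = False; e = False; p = False; d = True; a = False

  (1) e=F ⇒ g: vacuous ✓
  (2) d=T, p=F — not both ✓
  (3) {p, a}: 0/2 true — not all ✓
  (4) {g, w}: 0/2 true — not all ✓
  (5) {d, p, a}: 1 true — at least one ✓
  (6) w=F ⇒ g: vacuous ✓
  (7) g=F ⇒ d: vacuous ✓
  (8) {g, p, d, w}: 1 true — at most one ✓
  (9) {p, g, w}: 0 true — none ✓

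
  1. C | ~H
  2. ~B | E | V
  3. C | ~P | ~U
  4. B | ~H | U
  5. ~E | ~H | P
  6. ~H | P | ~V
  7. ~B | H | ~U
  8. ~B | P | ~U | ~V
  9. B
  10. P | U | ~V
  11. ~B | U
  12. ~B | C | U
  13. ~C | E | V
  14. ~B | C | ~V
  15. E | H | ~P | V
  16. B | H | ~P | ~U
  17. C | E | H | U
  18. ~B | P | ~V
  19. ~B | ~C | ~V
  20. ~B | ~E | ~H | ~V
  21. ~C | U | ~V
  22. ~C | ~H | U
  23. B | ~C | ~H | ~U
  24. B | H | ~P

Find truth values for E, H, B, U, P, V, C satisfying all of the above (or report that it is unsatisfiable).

E = True, H = True, B = True, U = True, P = True, V = False, C = True

Unit clause (B) forces B = True.
In (~B | U) only U is left, so U = True.
In (~B | H | ~U) only H is left, so H = True.
In (C | ~H) only C is left, so C = True.
In (~B | ~C | ~V) only ~V is left, so V = False.
In (~B | E | V) only E is left, so E = True.
In (~E | ~H | P) only P is left, so P = True.
All clauses satisfied.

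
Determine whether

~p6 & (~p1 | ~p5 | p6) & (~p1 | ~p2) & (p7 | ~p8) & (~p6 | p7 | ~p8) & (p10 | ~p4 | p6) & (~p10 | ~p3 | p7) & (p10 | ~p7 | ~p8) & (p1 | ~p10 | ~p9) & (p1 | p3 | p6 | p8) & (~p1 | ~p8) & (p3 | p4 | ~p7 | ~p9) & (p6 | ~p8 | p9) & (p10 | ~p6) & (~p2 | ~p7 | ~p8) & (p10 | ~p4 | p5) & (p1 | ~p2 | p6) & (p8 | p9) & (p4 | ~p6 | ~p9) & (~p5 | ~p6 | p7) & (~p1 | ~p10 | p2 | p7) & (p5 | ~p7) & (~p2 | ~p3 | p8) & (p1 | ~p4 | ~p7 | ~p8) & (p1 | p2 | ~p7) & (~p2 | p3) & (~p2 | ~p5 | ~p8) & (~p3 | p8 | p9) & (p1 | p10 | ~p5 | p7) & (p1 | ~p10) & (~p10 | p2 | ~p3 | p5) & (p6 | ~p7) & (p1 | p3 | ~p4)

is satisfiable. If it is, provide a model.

p1=T, p2=F, p3=F, p4=F, p5=F, p6=F, p7=F, p8=F, p9=T, p10=F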